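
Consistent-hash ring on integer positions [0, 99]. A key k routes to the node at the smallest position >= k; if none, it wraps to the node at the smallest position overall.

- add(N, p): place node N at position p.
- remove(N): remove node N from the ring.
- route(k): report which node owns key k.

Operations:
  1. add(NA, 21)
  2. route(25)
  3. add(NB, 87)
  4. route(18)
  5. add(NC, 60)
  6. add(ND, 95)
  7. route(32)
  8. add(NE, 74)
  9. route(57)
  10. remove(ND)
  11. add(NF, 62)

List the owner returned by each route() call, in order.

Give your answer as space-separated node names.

Answer: NA NA NC NC

Derivation:
Op 1: add NA@21 -> ring=[21:NA]
Op 2: route key 25: none >= 25, wrap to smallest pos 21 -> NA
Op 3: add NB@87 -> ring=[21:NA,87:NB]
Op 4: route key 18: smallest pos >= 18 is 21 -> NA
Op 5: add NC@60 -> ring=[21:NA,60:NC,87:NB]
Op 6: add ND@95 -> ring=[21:NA,60:NC,87:NB,95:ND]
Op 7: route key 32: smallest pos >= 32 is 60 -> NC
Op 8: add NE@74 -> ring=[21:NA,60:NC,74:NE,87:NB,95:ND]
Op 9: route key 57: smallest pos >= 57 is 60 -> NC
Op 10: remove ND -> ring=[21:NA,60:NC,74:NE,87:NB]
Op 11: add NF@62 -> ring=[21:NA,60:NC,62:NF,74:NE,87:NB]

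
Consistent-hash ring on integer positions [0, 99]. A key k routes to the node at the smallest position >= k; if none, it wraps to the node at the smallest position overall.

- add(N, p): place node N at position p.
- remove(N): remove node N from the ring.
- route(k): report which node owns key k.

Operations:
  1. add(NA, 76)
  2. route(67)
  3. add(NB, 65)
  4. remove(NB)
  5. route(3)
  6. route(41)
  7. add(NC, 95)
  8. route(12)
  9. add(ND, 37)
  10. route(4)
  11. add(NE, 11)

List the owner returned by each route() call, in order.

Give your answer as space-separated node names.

Op 1: add NA@76 -> ring=[76:NA]
Op 2: route key 67: smallest pos >= 67 is 76 -> NA
Op 3: add NB@65 -> ring=[65:NB,76:NA]
Op 4: remove NB -> ring=[76:NA]
Op 5: route key 3: smallest pos >= 3 is 76 -> NA
Op 6: route key 41: smallest pos >= 41 is 76 -> NA
Op 7: add NC@95 -> ring=[76:NA,95:NC]
Op 8: route key 12: smallest pos >= 12 is 76 -> NA
Op 9: add ND@37 -> ring=[37:ND,76:NA,95:NC]
Op 10: route key 4: smallest pos >= 4 is 37 -> ND
Op 11: add NE@11 -> ring=[11:NE,37:ND,76:NA,95:NC]

Answer: NA NA NA NA ND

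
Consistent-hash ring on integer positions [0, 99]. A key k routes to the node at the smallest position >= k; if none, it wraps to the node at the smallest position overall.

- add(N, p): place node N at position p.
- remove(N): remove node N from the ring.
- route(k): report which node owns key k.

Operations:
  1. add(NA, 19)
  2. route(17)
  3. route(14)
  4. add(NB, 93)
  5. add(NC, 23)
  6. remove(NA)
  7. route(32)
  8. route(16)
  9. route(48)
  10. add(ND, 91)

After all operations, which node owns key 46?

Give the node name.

Op 1: add NA@19 -> ring=[19:NA]
Op 2: route key 17: smallest pos >= 17 is 19 -> NA
Op 3: route key 14: smallest pos >= 14 is 19 -> NA
Op 4: add NB@93 -> ring=[19:NA,93:NB]
Op 5: add NC@23 -> ring=[19:NA,23:NC,93:NB]
Op 6: remove NA -> ring=[23:NC,93:NB]
Op 7: route key 32: smallest pos >= 32 is 93 -> NB
Op 8: route key 16: smallest pos >= 16 is 23 -> NC
Op 9: route key 48: smallest pos >= 48 is 93 -> NB
Op 10: add ND@91 -> ring=[23:NC,91:ND,93:NB]
Final route key 46: smallest pos >= 46 is 91 -> ND

Answer: ND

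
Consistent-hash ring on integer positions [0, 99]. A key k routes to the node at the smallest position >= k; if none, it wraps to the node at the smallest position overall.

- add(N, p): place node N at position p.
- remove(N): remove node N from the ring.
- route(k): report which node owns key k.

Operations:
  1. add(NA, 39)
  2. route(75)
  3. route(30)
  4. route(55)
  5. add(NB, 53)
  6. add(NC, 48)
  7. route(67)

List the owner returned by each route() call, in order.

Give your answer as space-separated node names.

Op 1: add NA@39 -> ring=[39:NA]
Op 2: route key 75: none >= 75, wrap to smallest pos 39 -> NA
Op 3: route key 30: smallest pos >= 30 is 39 -> NA
Op 4: route key 55: none >= 55, wrap to smallest pos 39 -> NA
Op 5: add NB@53 -> ring=[39:NA,53:NB]
Op 6: add NC@48 -> ring=[39:NA,48:NC,53:NB]
Op 7: route key 67: none >= 67, wrap to smallest pos 39 -> NA

Answer: NA NA NA NA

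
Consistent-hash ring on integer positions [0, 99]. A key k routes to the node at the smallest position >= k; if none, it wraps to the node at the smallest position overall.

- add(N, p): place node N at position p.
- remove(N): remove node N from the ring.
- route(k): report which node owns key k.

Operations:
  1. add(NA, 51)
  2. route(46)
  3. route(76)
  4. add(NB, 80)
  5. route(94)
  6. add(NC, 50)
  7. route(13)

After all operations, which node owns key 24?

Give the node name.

Answer: NC

Derivation:
Op 1: add NA@51 -> ring=[51:NA]
Op 2: route key 46: smallest pos >= 46 is 51 -> NA
Op 3: route key 76: none >= 76, wrap to smallest pos 51 -> NA
Op 4: add NB@80 -> ring=[51:NA,80:NB]
Op 5: route key 94: none >= 94, wrap to smallest pos 51 -> NA
Op 6: add NC@50 -> ring=[50:NC,51:NA,80:NB]
Op 7: route key 13: smallest pos >= 13 is 50 -> NC
Final route key 24: smallest pos >= 24 is 50 -> NC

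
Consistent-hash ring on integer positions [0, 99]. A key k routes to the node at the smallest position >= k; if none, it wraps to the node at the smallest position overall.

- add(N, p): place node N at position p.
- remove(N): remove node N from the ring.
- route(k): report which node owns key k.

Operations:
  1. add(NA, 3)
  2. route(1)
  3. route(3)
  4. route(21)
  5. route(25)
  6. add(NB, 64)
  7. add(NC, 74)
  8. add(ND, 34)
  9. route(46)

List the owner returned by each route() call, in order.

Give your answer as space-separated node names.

Answer: NA NA NA NA NB

Derivation:
Op 1: add NA@3 -> ring=[3:NA]
Op 2: route key 1: smallest pos >= 1 is 3 -> NA
Op 3: route key 3: smallest pos >= 3 is 3 -> NA
Op 4: route key 21: none >= 21, wrap to smallest pos 3 -> NA
Op 5: route key 25: none >= 25, wrap to smallest pos 3 -> NA
Op 6: add NB@64 -> ring=[3:NA,64:NB]
Op 7: add NC@74 -> ring=[3:NA,64:NB,74:NC]
Op 8: add ND@34 -> ring=[3:NA,34:ND,64:NB,74:NC]
Op 9: route key 46: smallest pos >= 46 is 64 -> NB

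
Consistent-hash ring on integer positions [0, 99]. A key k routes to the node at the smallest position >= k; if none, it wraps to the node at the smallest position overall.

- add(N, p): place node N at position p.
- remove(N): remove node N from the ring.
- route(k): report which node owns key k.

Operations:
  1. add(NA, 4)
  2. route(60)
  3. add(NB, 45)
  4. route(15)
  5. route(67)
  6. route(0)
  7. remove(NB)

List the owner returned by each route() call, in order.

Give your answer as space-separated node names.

Answer: NA NB NA NA

Derivation:
Op 1: add NA@4 -> ring=[4:NA]
Op 2: route key 60: none >= 60, wrap to smallest pos 4 -> NA
Op 3: add NB@45 -> ring=[4:NA,45:NB]
Op 4: route key 15: smallest pos >= 15 is 45 -> NB
Op 5: route key 67: none >= 67, wrap to smallest pos 4 -> NA
Op 6: route key 0: smallest pos >= 0 is 4 -> NA
Op 7: remove NB -> ring=[4:NA]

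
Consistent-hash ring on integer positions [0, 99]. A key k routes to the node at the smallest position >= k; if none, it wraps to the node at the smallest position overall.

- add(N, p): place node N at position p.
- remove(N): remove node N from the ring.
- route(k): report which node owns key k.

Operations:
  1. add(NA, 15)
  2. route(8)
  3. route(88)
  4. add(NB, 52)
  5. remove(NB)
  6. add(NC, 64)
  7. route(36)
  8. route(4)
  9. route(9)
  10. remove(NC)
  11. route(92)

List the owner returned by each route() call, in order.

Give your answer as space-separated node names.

Op 1: add NA@15 -> ring=[15:NA]
Op 2: route key 8: smallest pos >= 8 is 15 -> NA
Op 3: route key 88: none >= 88, wrap to smallest pos 15 -> NA
Op 4: add NB@52 -> ring=[15:NA,52:NB]
Op 5: remove NB -> ring=[15:NA]
Op 6: add NC@64 -> ring=[15:NA,64:NC]
Op 7: route key 36: smallest pos >= 36 is 64 -> NC
Op 8: route key 4: smallest pos >= 4 is 15 -> NA
Op 9: route key 9: smallest pos >= 9 is 15 -> NA
Op 10: remove NC -> ring=[15:NA]
Op 11: route key 92: none >= 92, wrap to smallest pos 15 -> NA

Answer: NA NA NC NA NA NA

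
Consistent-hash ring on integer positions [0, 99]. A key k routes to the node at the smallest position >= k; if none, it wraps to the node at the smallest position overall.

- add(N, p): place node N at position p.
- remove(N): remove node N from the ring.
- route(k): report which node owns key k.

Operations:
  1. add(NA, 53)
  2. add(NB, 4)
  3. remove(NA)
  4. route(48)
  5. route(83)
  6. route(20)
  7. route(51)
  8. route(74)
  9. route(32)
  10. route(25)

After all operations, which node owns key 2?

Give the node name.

Op 1: add NA@53 -> ring=[53:NA]
Op 2: add NB@4 -> ring=[4:NB,53:NA]
Op 3: remove NA -> ring=[4:NB]
Op 4: route key 48: none >= 48, wrap to smallest pos 4 -> NB
Op 5: route key 83: none >= 83, wrap to smallest pos 4 -> NB
Op 6: route key 20: none >= 20, wrap to smallest pos 4 -> NB
Op 7: route key 51: none >= 51, wrap to smallest pos 4 -> NB
Op 8: route key 74: none >= 74, wrap to smallest pos 4 -> NB
Op 9: route key 32: none >= 32, wrap to smallest pos 4 -> NB
Op 10: route key 25: none >= 25, wrap to smallest pos 4 -> NB
Final route key 2: smallest pos >= 2 is 4 -> NB

Answer: NB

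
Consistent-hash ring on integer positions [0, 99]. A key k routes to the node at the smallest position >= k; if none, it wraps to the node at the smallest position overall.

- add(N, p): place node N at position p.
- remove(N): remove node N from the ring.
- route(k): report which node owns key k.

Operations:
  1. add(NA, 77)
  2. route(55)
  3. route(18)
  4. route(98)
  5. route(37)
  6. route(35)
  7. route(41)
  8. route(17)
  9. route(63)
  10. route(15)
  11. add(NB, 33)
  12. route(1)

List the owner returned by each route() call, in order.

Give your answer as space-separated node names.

Op 1: add NA@77 -> ring=[77:NA]
Op 2: route key 55: smallest pos >= 55 is 77 -> NA
Op 3: route key 18: smallest pos >= 18 is 77 -> NA
Op 4: route key 98: none >= 98, wrap to smallest pos 77 -> NA
Op 5: route key 37: smallest pos >= 37 is 77 -> NA
Op 6: route key 35: smallest pos >= 35 is 77 -> NA
Op 7: route key 41: smallest pos >= 41 is 77 -> NA
Op 8: route key 17: smallest pos >= 17 is 77 -> NA
Op 9: route key 63: smallest pos >= 63 is 77 -> NA
Op 10: route key 15: smallest pos >= 15 is 77 -> NA
Op 11: add NB@33 -> ring=[33:NB,77:NA]
Op 12: route key 1: smallest pos >= 1 is 33 -> NB

Answer: NA NA NA NA NA NA NA NA NA NB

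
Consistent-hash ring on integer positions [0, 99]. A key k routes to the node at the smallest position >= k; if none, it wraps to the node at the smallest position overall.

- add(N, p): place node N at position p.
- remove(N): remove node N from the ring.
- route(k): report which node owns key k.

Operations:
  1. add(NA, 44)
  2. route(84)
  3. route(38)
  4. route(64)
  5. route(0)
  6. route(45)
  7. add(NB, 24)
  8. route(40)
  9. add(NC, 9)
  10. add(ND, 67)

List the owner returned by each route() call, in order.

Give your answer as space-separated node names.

Op 1: add NA@44 -> ring=[44:NA]
Op 2: route key 84: none >= 84, wrap to smallest pos 44 -> NA
Op 3: route key 38: smallest pos >= 38 is 44 -> NA
Op 4: route key 64: none >= 64, wrap to smallest pos 44 -> NA
Op 5: route key 0: smallest pos >= 0 is 44 -> NA
Op 6: route key 45: none >= 45, wrap to smallest pos 44 -> NA
Op 7: add NB@24 -> ring=[24:NB,44:NA]
Op 8: route key 40: smallest pos >= 40 is 44 -> NA
Op 9: add NC@9 -> ring=[9:NC,24:NB,44:NA]
Op 10: add ND@67 -> ring=[9:NC,24:NB,44:NA,67:ND]

Answer: NA NA NA NA NA NA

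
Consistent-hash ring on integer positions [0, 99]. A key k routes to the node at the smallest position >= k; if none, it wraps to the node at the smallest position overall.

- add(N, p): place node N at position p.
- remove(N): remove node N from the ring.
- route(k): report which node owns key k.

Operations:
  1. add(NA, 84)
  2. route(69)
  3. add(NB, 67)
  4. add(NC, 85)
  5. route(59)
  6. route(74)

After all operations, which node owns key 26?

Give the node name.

Answer: NB

Derivation:
Op 1: add NA@84 -> ring=[84:NA]
Op 2: route key 69: smallest pos >= 69 is 84 -> NA
Op 3: add NB@67 -> ring=[67:NB,84:NA]
Op 4: add NC@85 -> ring=[67:NB,84:NA,85:NC]
Op 5: route key 59: smallest pos >= 59 is 67 -> NB
Op 6: route key 74: smallest pos >= 74 is 84 -> NA
Final route key 26: smallest pos >= 26 is 67 -> NB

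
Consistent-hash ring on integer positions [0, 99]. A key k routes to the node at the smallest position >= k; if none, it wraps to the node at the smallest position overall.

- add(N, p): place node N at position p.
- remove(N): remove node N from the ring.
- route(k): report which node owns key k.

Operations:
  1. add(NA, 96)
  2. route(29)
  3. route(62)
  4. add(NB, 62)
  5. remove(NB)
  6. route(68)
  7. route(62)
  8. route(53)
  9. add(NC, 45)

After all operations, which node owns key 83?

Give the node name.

Answer: NA

Derivation:
Op 1: add NA@96 -> ring=[96:NA]
Op 2: route key 29: smallest pos >= 29 is 96 -> NA
Op 3: route key 62: smallest pos >= 62 is 96 -> NA
Op 4: add NB@62 -> ring=[62:NB,96:NA]
Op 5: remove NB -> ring=[96:NA]
Op 6: route key 68: smallest pos >= 68 is 96 -> NA
Op 7: route key 62: smallest pos >= 62 is 96 -> NA
Op 8: route key 53: smallest pos >= 53 is 96 -> NA
Op 9: add NC@45 -> ring=[45:NC,96:NA]
Final route key 83: smallest pos >= 83 is 96 -> NA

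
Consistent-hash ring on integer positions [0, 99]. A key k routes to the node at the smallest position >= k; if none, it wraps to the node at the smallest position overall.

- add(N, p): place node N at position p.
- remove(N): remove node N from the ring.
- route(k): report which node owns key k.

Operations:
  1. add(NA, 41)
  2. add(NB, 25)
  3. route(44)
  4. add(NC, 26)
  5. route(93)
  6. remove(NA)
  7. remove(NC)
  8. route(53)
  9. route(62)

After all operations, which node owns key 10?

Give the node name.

Answer: NB

Derivation:
Op 1: add NA@41 -> ring=[41:NA]
Op 2: add NB@25 -> ring=[25:NB,41:NA]
Op 3: route key 44: none >= 44, wrap to smallest pos 25 -> NB
Op 4: add NC@26 -> ring=[25:NB,26:NC,41:NA]
Op 5: route key 93: none >= 93, wrap to smallest pos 25 -> NB
Op 6: remove NA -> ring=[25:NB,26:NC]
Op 7: remove NC -> ring=[25:NB]
Op 8: route key 53: none >= 53, wrap to smallest pos 25 -> NB
Op 9: route key 62: none >= 62, wrap to smallest pos 25 -> NB
Final route key 10: smallest pos >= 10 is 25 -> NB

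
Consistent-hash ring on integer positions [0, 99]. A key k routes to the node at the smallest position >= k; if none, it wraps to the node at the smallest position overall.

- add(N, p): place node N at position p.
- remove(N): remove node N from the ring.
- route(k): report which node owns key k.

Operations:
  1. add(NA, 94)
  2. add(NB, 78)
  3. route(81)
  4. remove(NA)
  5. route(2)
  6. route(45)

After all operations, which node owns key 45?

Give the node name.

Answer: NB

Derivation:
Op 1: add NA@94 -> ring=[94:NA]
Op 2: add NB@78 -> ring=[78:NB,94:NA]
Op 3: route key 81: smallest pos >= 81 is 94 -> NA
Op 4: remove NA -> ring=[78:NB]
Op 5: route key 2: smallest pos >= 2 is 78 -> NB
Op 6: route key 45: smallest pos >= 45 is 78 -> NB
Final route key 45: smallest pos >= 45 is 78 -> NB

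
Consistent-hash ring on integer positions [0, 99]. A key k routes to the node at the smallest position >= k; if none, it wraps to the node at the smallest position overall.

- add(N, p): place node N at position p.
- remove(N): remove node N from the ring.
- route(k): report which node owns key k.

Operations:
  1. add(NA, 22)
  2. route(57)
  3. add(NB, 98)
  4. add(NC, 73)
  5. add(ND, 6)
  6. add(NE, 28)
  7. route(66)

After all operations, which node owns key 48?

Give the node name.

Op 1: add NA@22 -> ring=[22:NA]
Op 2: route key 57: none >= 57, wrap to smallest pos 22 -> NA
Op 3: add NB@98 -> ring=[22:NA,98:NB]
Op 4: add NC@73 -> ring=[22:NA,73:NC,98:NB]
Op 5: add ND@6 -> ring=[6:ND,22:NA,73:NC,98:NB]
Op 6: add NE@28 -> ring=[6:ND,22:NA,28:NE,73:NC,98:NB]
Op 7: route key 66: smallest pos >= 66 is 73 -> NC
Final route key 48: smallest pos >= 48 is 73 -> NC

Answer: NC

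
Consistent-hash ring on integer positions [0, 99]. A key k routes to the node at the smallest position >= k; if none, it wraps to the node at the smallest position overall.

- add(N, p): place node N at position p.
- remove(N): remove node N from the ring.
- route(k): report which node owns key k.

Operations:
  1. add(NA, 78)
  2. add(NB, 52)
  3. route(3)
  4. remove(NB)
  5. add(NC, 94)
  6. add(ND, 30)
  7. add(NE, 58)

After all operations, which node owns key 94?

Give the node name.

Op 1: add NA@78 -> ring=[78:NA]
Op 2: add NB@52 -> ring=[52:NB,78:NA]
Op 3: route key 3: smallest pos >= 3 is 52 -> NB
Op 4: remove NB -> ring=[78:NA]
Op 5: add NC@94 -> ring=[78:NA,94:NC]
Op 6: add ND@30 -> ring=[30:ND,78:NA,94:NC]
Op 7: add NE@58 -> ring=[30:ND,58:NE,78:NA,94:NC]
Final route key 94: smallest pos >= 94 is 94 -> NC

Answer: NC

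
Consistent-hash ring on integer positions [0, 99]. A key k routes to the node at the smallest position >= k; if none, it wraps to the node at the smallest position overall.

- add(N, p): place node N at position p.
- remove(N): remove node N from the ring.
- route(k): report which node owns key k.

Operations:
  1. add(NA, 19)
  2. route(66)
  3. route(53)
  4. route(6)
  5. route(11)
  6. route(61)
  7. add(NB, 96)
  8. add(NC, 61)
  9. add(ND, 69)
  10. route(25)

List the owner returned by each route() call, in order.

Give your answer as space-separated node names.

Op 1: add NA@19 -> ring=[19:NA]
Op 2: route key 66: none >= 66, wrap to smallest pos 19 -> NA
Op 3: route key 53: none >= 53, wrap to smallest pos 19 -> NA
Op 4: route key 6: smallest pos >= 6 is 19 -> NA
Op 5: route key 11: smallest pos >= 11 is 19 -> NA
Op 6: route key 61: none >= 61, wrap to smallest pos 19 -> NA
Op 7: add NB@96 -> ring=[19:NA,96:NB]
Op 8: add NC@61 -> ring=[19:NA,61:NC,96:NB]
Op 9: add ND@69 -> ring=[19:NA,61:NC,69:ND,96:NB]
Op 10: route key 25: smallest pos >= 25 is 61 -> NC

Answer: NA NA NA NA NA NC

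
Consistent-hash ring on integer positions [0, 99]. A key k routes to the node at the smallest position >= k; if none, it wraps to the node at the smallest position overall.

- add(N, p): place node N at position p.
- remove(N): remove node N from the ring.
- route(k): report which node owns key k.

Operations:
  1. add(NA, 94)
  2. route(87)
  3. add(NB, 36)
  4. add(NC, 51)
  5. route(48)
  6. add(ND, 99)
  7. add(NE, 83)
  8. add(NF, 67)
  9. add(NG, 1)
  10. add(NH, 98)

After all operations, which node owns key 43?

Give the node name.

Op 1: add NA@94 -> ring=[94:NA]
Op 2: route key 87: smallest pos >= 87 is 94 -> NA
Op 3: add NB@36 -> ring=[36:NB,94:NA]
Op 4: add NC@51 -> ring=[36:NB,51:NC,94:NA]
Op 5: route key 48: smallest pos >= 48 is 51 -> NC
Op 6: add ND@99 -> ring=[36:NB,51:NC,94:NA,99:ND]
Op 7: add NE@83 -> ring=[36:NB,51:NC,83:NE,94:NA,99:ND]
Op 8: add NF@67 -> ring=[36:NB,51:NC,67:NF,83:NE,94:NA,99:ND]
Op 9: add NG@1 -> ring=[1:NG,36:NB,51:NC,67:NF,83:NE,94:NA,99:ND]
Op 10: add NH@98 -> ring=[1:NG,36:NB,51:NC,67:NF,83:NE,94:NA,98:NH,99:ND]
Final route key 43: smallest pos >= 43 is 51 -> NC

Answer: NC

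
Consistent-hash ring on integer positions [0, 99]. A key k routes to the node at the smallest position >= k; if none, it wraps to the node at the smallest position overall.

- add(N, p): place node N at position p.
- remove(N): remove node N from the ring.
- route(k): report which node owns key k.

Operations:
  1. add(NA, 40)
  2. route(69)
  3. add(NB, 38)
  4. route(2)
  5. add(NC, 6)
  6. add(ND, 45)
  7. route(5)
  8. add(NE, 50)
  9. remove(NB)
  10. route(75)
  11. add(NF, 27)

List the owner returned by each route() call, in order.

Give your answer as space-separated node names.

Answer: NA NB NC NC

Derivation:
Op 1: add NA@40 -> ring=[40:NA]
Op 2: route key 69: none >= 69, wrap to smallest pos 40 -> NA
Op 3: add NB@38 -> ring=[38:NB,40:NA]
Op 4: route key 2: smallest pos >= 2 is 38 -> NB
Op 5: add NC@6 -> ring=[6:NC,38:NB,40:NA]
Op 6: add ND@45 -> ring=[6:NC,38:NB,40:NA,45:ND]
Op 7: route key 5: smallest pos >= 5 is 6 -> NC
Op 8: add NE@50 -> ring=[6:NC,38:NB,40:NA,45:ND,50:NE]
Op 9: remove NB -> ring=[6:NC,40:NA,45:ND,50:NE]
Op 10: route key 75: none >= 75, wrap to smallest pos 6 -> NC
Op 11: add NF@27 -> ring=[6:NC,27:NF,40:NA,45:ND,50:NE]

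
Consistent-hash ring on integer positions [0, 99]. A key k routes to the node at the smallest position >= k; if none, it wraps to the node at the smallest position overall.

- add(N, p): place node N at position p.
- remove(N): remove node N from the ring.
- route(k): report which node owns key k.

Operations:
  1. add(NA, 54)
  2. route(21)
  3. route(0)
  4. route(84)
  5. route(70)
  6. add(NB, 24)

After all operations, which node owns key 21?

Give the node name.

Answer: NB

Derivation:
Op 1: add NA@54 -> ring=[54:NA]
Op 2: route key 21: smallest pos >= 21 is 54 -> NA
Op 3: route key 0: smallest pos >= 0 is 54 -> NA
Op 4: route key 84: none >= 84, wrap to smallest pos 54 -> NA
Op 5: route key 70: none >= 70, wrap to smallest pos 54 -> NA
Op 6: add NB@24 -> ring=[24:NB,54:NA]
Final route key 21: smallest pos >= 21 is 24 -> NB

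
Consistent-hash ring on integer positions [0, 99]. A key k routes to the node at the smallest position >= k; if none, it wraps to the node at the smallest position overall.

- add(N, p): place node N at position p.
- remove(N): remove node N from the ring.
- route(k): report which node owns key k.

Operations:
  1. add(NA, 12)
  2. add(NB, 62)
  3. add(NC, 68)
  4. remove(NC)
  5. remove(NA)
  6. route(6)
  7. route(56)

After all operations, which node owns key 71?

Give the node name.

Answer: NB

Derivation:
Op 1: add NA@12 -> ring=[12:NA]
Op 2: add NB@62 -> ring=[12:NA,62:NB]
Op 3: add NC@68 -> ring=[12:NA,62:NB,68:NC]
Op 4: remove NC -> ring=[12:NA,62:NB]
Op 5: remove NA -> ring=[62:NB]
Op 6: route key 6: smallest pos >= 6 is 62 -> NB
Op 7: route key 56: smallest pos >= 56 is 62 -> NB
Final route key 71: none >= 71, wrap to smallest pos 62 -> NB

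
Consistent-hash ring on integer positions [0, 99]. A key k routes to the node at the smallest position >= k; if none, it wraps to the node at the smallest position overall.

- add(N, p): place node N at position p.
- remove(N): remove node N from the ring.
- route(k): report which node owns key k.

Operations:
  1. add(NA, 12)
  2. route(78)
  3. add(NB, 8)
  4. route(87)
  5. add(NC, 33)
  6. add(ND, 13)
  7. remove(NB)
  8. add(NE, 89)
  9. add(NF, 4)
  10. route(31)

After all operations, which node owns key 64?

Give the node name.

Answer: NE

Derivation:
Op 1: add NA@12 -> ring=[12:NA]
Op 2: route key 78: none >= 78, wrap to smallest pos 12 -> NA
Op 3: add NB@8 -> ring=[8:NB,12:NA]
Op 4: route key 87: none >= 87, wrap to smallest pos 8 -> NB
Op 5: add NC@33 -> ring=[8:NB,12:NA,33:NC]
Op 6: add ND@13 -> ring=[8:NB,12:NA,13:ND,33:NC]
Op 7: remove NB -> ring=[12:NA,13:ND,33:NC]
Op 8: add NE@89 -> ring=[12:NA,13:ND,33:NC,89:NE]
Op 9: add NF@4 -> ring=[4:NF,12:NA,13:ND,33:NC,89:NE]
Op 10: route key 31: smallest pos >= 31 is 33 -> NC
Final route key 64: smallest pos >= 64 is 89 -> NE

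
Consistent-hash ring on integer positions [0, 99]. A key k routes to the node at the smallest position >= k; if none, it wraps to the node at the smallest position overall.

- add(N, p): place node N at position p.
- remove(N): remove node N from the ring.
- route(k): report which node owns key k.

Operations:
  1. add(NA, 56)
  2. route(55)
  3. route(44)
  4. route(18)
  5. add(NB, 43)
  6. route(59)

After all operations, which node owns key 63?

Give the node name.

Op 1: add NA@56 -> ring=[56:NA]
Op 2: route key 55: smallest pos >= 55 is 56 -> NA
Op 3: route key 44: smallest pos >= 44 is 56 -> NA
Op 4: route key 18: smallest pos >= 18 is 56 -> NA
Op 5: add NB@43 -> ring=[43:NB,56:NA]
Op 6: route key 59: none >= 59, wrap to smallest pos 43 -> NB
Final route key 63: none >= 63, wrap to smallest pos 43 -> NB

Answer: NB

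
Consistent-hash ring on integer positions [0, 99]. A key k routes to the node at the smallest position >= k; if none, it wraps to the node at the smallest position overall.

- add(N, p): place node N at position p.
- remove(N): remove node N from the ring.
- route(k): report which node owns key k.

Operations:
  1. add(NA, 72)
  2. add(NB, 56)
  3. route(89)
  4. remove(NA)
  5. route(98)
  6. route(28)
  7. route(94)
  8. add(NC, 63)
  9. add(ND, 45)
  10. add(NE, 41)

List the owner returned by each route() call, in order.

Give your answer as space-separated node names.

Op 1: add NA@72 -> ring=[72:NA]
Op 2: add NB@56 -> ring=[56:NB,72:NA]
Op 3: route key 89: none >= 89, wrap to smallest pos 56 -> NB
Op 4: remove NA -> ring=[56:NB]
Op 5: route key 98: none >= 98, wrap to smallest pos 56 -> NB
Op 6: route key 28: smallest pos >= 28 is 56 -> NB
Op 7: route key 94: none >= 94, wrap to smallest pos 56 -> NB
Op 8: add NC@63 -> ring=[56:NB,63:NC]
Op 9: add ND@45 -> ring=[45:ND,56:NB,63:NC]
Op 10: add NE@41 -> ring=[41:NE,45:ND,56:NB,63:NC]

Answer: NB NB NB NB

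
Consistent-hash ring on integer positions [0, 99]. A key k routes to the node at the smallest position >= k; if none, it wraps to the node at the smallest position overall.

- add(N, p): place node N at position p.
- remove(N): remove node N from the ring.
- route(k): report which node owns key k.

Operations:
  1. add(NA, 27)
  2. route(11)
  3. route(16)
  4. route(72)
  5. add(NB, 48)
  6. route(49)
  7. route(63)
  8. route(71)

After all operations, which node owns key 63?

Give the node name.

Op 1: add NA@27 -> ring=[27:NA]
Op 2: route key 11: smallest pos >= 11 is 27 -> NA
Op 3: route key 16: smallest pos >= 16 is 27 -> NA
Op 4: route key 72: none >= 72, wrap to smallest pos 27 -> NA
Op 5: add NB@48 -> ring=[27:NA,48:NB]
Op 6: route key 49: none >= 49, wrap to smallest pos 27 -> NA
Op 7: route key 63: none >= 63, wrap to smallest pos 27 -> NA
Op 8: route key 71: none >= 71, wrap to smallest pos 27 -> NA
Final route key 63: none >= 63, wrap to smallest pos 27 -> NA

Answer: NA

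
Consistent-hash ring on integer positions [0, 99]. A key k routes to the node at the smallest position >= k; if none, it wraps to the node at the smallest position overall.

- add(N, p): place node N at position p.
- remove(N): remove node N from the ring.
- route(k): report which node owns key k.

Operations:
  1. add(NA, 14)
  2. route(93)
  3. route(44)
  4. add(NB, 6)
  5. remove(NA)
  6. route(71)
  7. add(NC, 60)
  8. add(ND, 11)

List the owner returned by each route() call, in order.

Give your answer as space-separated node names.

Answer: NA NA NB

Derivation:
Op 1: add NA@14 -> ring=[14:NA]
Op 2: route key 93: none >= 93, wrap to smallest pos 14 -> NA
Op 3: route key 44: none >= 44, wrap to smallest pos 14 -> NA
Op 4: add NB@6 -> ring=[6:NB,14:NA]
Op 5: remove NA -> ring=[6:NB]
Op 6: route key 71: none >= 71, wrap to smallest pos 6 -> NB
Op 7: add NC@60 -> ring=[6:NB,60:NC]
Op 8: add ND@11 -> ring=[6:NB,11:ND,60:NC]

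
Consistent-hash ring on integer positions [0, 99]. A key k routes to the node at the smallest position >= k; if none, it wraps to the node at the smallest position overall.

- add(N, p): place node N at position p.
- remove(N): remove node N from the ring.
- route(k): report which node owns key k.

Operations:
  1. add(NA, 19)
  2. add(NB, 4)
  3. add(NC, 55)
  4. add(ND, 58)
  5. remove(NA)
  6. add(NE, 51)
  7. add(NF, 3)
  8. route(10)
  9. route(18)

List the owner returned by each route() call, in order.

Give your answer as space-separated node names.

Op 1: add NA@19 -> ring=[19:NA]
Op 2: add NB@4 -> ring=[4:NB,19:NA]
Op 3: add NC@55 -> ring=[4:NB,19:NA,55:NC]
Op 4: add ND@58 -> ring=[4:NB,19:NA,55:NC,58:ND]
Op 5: remove NA -> ring=[4:NB,55:NC,58:ND]
Op 6: add NE@51 -> ring=[4:NB,51:NE,55:NC,58:ND]
Op 7: add NF@3 -> ring=[3:NF,4:NB,51:NE,55:NC,58:ND]
Op 8: route key 10: smallest pos >= 10 is 51 -> NE
Op 9: route key 18: smallest pos >= 18 is 51 -> NE

Answer: NE NE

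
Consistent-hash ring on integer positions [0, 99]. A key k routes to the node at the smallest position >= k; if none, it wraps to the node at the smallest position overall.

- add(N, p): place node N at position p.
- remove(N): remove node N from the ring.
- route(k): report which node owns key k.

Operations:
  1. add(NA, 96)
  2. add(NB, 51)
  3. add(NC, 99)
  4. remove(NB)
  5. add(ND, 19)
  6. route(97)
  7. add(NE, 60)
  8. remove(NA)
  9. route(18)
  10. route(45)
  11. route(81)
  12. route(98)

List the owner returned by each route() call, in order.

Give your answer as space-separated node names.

Answer: NC ND NE NC NC

Derivation:
Op 1: add NA@96 -> ring=[96:NA]
Op 2: add NB@51 -> ring=[51:NB,96:NA]
Op 3: add NC@99 -> ring=[51:NB,96:NA,99:NC]
Op 4: remove NB -> ring=[96:NA,99:NC]
Op 5: add ND@19 -> ring=[19:ND,96:NA,99:NC]
Op 6: route key 97: smallest pos >= 97 is 99 -> NC
Op 7: add NE@60 -> ring=[19:ND,60:NE,96:NA,99:NC]
Op 8: remove NA -> ring=[19:ND,60:NE,99:NC]
Op 9: route key 18: smallest pos >= 18 is 19 -> ND
Op 10: route key 45: smallest pos >= 45 is 60 -> NE
Op 11: route key 81: smallest pos >= 81 is 99 -> NC
Op 12: route key 98: smallest pos >= 98 is 99 -> NC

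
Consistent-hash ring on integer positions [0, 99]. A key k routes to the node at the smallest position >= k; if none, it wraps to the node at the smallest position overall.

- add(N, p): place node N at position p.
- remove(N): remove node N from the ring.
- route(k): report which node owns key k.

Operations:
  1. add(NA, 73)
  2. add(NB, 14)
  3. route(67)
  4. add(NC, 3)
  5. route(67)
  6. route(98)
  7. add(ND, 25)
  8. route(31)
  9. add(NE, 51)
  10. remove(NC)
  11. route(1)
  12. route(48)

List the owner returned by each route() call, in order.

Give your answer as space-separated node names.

Op 1: add NA@73 -> ring=[73:NA]
Op 2: add NB@14 -> ring=[14:NB,73:NA]
Op 3: route key 67: smallest pos >= 67 is 73 -> NA
Op 4: add NC@3 -> ring=[3:NC,14:NB,73:NA]
Op 5: route key 67: smallest pos >= 67 is 73 -> NA
Op 6: route key 98: none >= 98, wrap to smallest pos 3 -> NC
Op 7: add ND@25 -> ring=[3:NC,14:NB,25:ND,73:NA]
Op 8: route key 31: smallest pos >= 31 is 73 -> NA
Op 9: add NE@51 -> ring=[3:NC,14:NB,25:ND,51:NE,73:NA]
Op 10: remove NC -> ring=[14:NB,25:ND,51:NE,73:NA]
Op 11: route key 1: smallest pos >= 1 is 14 -> NB
Op 12: route key 48: smallest pos >= 48 is 51 -> NE

Answer: NA NA NC NA NB NE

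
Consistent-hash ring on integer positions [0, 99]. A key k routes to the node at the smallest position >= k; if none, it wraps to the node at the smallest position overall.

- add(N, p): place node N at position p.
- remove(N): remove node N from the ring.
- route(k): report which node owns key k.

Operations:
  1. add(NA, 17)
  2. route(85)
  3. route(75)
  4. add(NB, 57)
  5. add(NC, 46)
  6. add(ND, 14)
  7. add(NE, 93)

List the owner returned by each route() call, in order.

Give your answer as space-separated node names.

Answer: NA NA

Derivation:
Op 1: add NA@17 -> ring=[17:NA]
Op 2: route key 85: none >= 85, wrap to smallest pos 17 -> NA
Op 3: route key 75: none >= 75, wrap to smallest pos 17 -> NA
Op 4: add NB@57 -> ring=[17:NA,57:NB]
Op 5: add NC@46 -> ring=[17:NA,46:NC,57:NB]
Op 6: add ND@14 -> ring=[14:ND,17:NA,46:NC,57:NB]
Op 7: add NE@93 -> ring=[14:ND,17:NA,46:NC,57:NB,93:NE]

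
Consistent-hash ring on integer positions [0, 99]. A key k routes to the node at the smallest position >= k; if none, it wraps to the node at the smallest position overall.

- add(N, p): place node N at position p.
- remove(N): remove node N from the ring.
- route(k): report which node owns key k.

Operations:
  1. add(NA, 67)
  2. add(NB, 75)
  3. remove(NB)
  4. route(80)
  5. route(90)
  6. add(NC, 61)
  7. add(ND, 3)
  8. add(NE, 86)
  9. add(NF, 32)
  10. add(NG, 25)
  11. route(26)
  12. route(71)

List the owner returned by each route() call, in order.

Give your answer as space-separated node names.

Answer: NA NA NF NE

Derivation:
Op 1: add NA@67 -> ring=[67:NA]
Op 2: add NB@75 -> ring=[67:NA,75:NB]
Op 3: remove NB -> ring=[67:NA]
Op 4: route key 80: none >= 80, wrap to smallest pos 67 -> NA
Op 5: route key 90: none >= 90, wrap to smallest pos 67 -> NA
Op 6: add NC@61 -> ring=[61:NC,67:NA]
Op 7: add ND@3 -> ring=[3:ND,61:NC,67:NA]
Op 8: add NE@86 -> ring=[3:ND,61:NC,67:NA,86:NE]
Op 9: add NF@32 -> ring=[3:ND,32:NF,61:NC,67:NA,86:NE]
Op 10: add NG@25 -> ring=[3:ND,25:NG,32:NF,61:NC,67:NA,86:NE]
Op 11: route key 26: smallest pos >= 26 is 32 -> NF
Op 12: route key 71: smallest pos >= 71 is 86 -> NE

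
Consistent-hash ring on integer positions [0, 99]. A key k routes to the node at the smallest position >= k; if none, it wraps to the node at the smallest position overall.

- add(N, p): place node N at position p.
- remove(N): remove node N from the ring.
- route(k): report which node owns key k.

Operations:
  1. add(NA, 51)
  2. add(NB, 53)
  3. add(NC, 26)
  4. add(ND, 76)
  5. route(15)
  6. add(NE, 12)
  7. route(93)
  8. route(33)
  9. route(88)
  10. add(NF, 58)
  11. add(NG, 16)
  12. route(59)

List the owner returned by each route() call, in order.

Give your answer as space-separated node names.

Op 1: add NA@51 -> ring=[51:NA]
Op 2: add NB@53 -> ring=[51:NA,53:NB]
Op 3: add NC@26 -> ring=[26:NC,51:NA,53:NB]
Op 4: add ND@76 -> ring=[26:NC,51:NA,53:NB,76:ND]
Op 5: route key 15: smallest pos >= 15 is 26 -> NC
Op 6: add NE@12 -> ring=[12:NE,26:NC,51:NA,53:NB,76:ND]
Op 7: route key 93: none >= 93, wrap to smallest pos 12 -> NE
Op 8: route key 33: smallest pos >= 33 is 51 -> NA
Op 9: route key 88: none >= 88, wrap to smallest pos 12 -> NE
Op 10: add NF@58 -> ring=[12:NE,26:NC,51:NA,53:NB,58:NF,76:ND]
Op 11: add NG@16 -> ring=[12:NE,16:NG,26:NC,51:NA,53:NB,58:NF,76:ND]
Op 12: route key 59: smallest pos >= 59 is 76 -> ND

Answer: NC NE NA NE ND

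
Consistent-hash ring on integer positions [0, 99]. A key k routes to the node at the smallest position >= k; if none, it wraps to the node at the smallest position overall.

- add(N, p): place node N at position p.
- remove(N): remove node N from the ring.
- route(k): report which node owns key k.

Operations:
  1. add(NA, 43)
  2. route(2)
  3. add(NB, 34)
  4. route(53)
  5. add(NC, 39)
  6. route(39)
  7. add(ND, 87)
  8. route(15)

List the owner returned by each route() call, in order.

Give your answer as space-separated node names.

Op 1: add NA@43 -> ring=[43:NA]
Op 2: route key 2: smallest pos >= 2 is 43 -> NA
Op 3: add NB@34 -> ring=[34:NB,43:NA]
Op 4: route key 53: none >= 53, wrap to smallest pos 34 -> NB
Op 5: add NC@39 -> ring=[34:NB,39:NC,43:NA]
Op 6: route key 39: smallest pos >= 39 is 39 -> NC
Op 7: add ND@87 -> ring=[34:NB,39:NC,43:NA,87:ND]
Op 8: route key 15: smallest pos >= 15 is 34 -> NB

Answer: NA NB NC NB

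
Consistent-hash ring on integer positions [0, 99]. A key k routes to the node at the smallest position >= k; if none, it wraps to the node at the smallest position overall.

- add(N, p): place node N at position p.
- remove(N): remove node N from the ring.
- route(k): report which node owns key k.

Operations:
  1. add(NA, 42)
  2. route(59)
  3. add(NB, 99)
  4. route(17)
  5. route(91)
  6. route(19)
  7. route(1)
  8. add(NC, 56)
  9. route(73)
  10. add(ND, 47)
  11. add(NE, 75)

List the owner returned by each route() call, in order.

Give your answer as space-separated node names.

Op 1: add NA@42 -> ring=[42:NA]
Op 2: route key 59: none >= 59, wrap to smallest pos 42 -> NA
Op 3: add NB@99 -> ring=[42:NA,99:NB]
Op 4: route key 17: smallest pos >= 17 is 42 -> NA
Op 5: route key 91: smallest pos >= 91 is 99 -> NB
Op 6: route key 19: smallest pos >= 19 is 42 -> NA
Op 7: route key 1: smallest pos >= 1 is 42 -> NA
Op 8: add NC@56 -> ring=[42:NA,56:NC,99:NB]
Op 9: route key 73: smallest pos >= 73 is 99 -> NB
Op 10: add ND@47 -> ring=[42:NA,47:ND,56:NC,99:NB]
Op 11: add NE@75 -> ring=[42:NA,47:ND,56:NC,75:NE,99:NB]

Answer: NA NA NB NA NA NB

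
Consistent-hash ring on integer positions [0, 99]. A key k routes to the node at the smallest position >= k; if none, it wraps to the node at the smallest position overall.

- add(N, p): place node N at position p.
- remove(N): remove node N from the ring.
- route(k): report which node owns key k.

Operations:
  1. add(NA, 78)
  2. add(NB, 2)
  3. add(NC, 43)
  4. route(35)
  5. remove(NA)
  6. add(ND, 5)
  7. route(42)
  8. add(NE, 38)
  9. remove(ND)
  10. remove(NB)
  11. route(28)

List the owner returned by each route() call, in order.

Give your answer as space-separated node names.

Op 1: add NA@78 -> ring=[78:NA]
Op 2: add NB@2 -> ring=[2:NB,78:NA]
Op 3: add NC@43 -> ring=[2:NB,43:NC,78:NA]
Op 4: route key 35: smallest pos >= 35 is 43 -> NC
Op 5: remove NA -> ring=[2:NB,43:NC]
Op 6: add ND@5 -> ring=[2:NB,5:ND,43:NC]
Op 7: route key 42: smallest pos >= 42 is 43 -> NC
Op 8: add NE@38 -> ring=[2:NB,5:ND,38:NE,43:NC]
Op 9: remove ND -> ring=[2:NB,38:NE,43:NC]
Op 10: remove NB -> ring=[38:NE,43:NC]
Op 11: route key 28: smallest pos >= 28 is 38 -> NE

Answer: NC NC NE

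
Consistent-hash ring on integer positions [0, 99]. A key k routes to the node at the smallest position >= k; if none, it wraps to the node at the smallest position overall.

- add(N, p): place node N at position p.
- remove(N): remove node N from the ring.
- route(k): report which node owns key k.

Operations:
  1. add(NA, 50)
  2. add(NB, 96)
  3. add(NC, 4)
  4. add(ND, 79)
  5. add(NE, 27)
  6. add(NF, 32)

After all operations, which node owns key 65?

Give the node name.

Op 1: add NA@50 -> ring=[50:NA]
Op 2: add NB@96 -> ring=[50:NA,96:NB]
Op 3: add NC@4 -> ring=[4:NC,50:NA,96:NB]
Op 4: add ND@79 -> ring=[4:NC,50:NA,79:ND,96:NB]
Op 5: add NE@27 -> ring=[4:NC,27:NE,50:NA,79:ND,96:NB]
Op 6: add NF@32 -> ring=[4:NC,27:NE,32:NF,50:NA,79:ND,96:NB]
Final route key 65: smallest pos >= 65 is 79 -> ND

Answer: ND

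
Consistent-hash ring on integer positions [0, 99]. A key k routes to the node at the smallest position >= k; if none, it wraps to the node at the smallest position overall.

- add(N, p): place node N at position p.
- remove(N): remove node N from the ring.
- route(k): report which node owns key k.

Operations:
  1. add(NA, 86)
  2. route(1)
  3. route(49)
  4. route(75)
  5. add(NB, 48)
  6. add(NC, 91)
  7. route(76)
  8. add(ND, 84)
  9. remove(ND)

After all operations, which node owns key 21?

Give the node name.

Answer: NB

Derivation:
Op 1: add NA@86 -> ring=[86:NA]
Op 2: route key 1: smallest pos >= 1 is 86 -> NA
Op 3: route key 49: smallest pos >= 49 is 86 -> NA
Op 4: route key 75: smallest pos >= 75 is 86 -> NA
Op 5: add NB@48 -> ring=[48:NB,86:NA]
Op 6: add NC@91 -> ring=[48:NB,86:NA,91:NC]
Op 7: route key 76: smallest pos >= 76 is 86 -> NA
Op 8: add ND@84 -> ring=[48:NB,84:ND,86:NA,91:NC]
Op 9: remove ND -> ring=[48:NB,86:NA,91:NC]
Final route key 21: smallest pos >= 21 is 48 -> NB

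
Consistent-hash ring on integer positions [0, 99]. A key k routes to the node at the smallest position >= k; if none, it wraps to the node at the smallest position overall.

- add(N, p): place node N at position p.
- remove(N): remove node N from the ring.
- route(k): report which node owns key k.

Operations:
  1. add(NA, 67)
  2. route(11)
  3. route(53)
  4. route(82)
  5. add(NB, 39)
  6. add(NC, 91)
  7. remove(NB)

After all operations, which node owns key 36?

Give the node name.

Answer: NA

Derivation:
Op 1: add NA@67 -> ring=[67:NA]
Op 2: route key 11: smallest pos >= 11 is 67 -> NA
Op 3: route key 53: smallest pos >= 53 is 67 -> NA
Op 4: route key 82: none >= 82, wrap to smallest pos 67 -> NA
Op 5: add NB@39 -> ring=[39:NB,67:NA]
Op 6: add NC@91 -> ring=[39:NB,67:NA,91:NC]
Op 7: remove NB -> ring=[67:NA,91:NC]
Final route key 36: smallest pos >= 36 is 67 -> NA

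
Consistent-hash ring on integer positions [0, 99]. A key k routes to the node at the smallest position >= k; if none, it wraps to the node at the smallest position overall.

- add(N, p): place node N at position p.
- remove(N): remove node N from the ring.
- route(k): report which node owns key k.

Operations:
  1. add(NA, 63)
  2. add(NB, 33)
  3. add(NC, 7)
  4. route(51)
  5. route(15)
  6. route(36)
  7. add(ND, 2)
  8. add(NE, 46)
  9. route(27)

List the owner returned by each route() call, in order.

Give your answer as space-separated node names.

Op 1: add NA@63 -> ring=[63:NA]
Op 2: add NB@33 -> ring=[33:NB,63:NA]
Op 3: add NC@7 -> ring=[7:NC,33:NB,63:NA]
Op 4: route key 51: smallest pos >= 51 is 63 -> NA
Op 5: route key 15: smallest pos >= 15 is 33 -> NB
Op 6: route key 36: smallest pos >= 36 is 63 -> NA
Op 7: add ND@2 -> ring=[2:ND,7:NC,33:NB,63:NA]
Op 8: add NE@46 -> ring=[2:ND,7:NC,33:NB,46:NE,63:NA]
Op 9: route key 27: smallest pos >= 27 is 33 -> NB

Answer: NA NB NA NB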